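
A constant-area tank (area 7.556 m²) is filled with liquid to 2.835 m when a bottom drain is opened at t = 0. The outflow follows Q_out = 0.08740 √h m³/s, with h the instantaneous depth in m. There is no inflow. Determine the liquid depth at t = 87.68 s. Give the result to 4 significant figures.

1.385 m

With no inflow, A dh/dt = −0.08740 √h.
∫ h^(−1/2) dh = −(0.08740/A) ∫ dt, giving 2√h = 2√h₀ − (0.08740/A) t.
√h = √2.835 − 0.08740·87.68/(2·7.556) = 1.68375 − 0.507096 = 1.17665.
h = 1.17665² = 1.38451 m.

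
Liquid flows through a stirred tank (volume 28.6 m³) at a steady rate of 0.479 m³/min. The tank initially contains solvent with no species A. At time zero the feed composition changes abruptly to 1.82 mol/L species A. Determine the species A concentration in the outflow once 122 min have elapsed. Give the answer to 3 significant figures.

Accumulation = in − out for the solute gives V dC/dt = Q(C_in − C).
Rewrite as dC/dt + C/τ = C_in/τ, τ = V/Q = 59.708 min.
Integrating: C(t) = C_in + (C₀ − C_in) e^(−t/τ).
C(122) = 1.82 + (0 − 1.82)·e^(−122/59.708) = 1.82 + (-1.8200)·0.12960 = 1.5841 mol/L.

1.58 mol/L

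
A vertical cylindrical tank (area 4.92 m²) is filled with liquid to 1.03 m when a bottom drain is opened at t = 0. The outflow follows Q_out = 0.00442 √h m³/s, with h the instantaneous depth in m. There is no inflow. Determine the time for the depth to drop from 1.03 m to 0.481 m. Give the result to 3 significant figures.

A dh/dt = −Q_out = −0.00442 √h.
∫ h^(−1/2) dh = −(0.00442/A) ∫ dt, giving 2√h = 2√h₀ − (0.00442/A) t.
t = 2A(√h₀ − √h)/0.00442 = 2·4.92·(√1.03 − √0.481)/0.00442
  = 9.8400 × (1.0149 − 0.69354) / 0.00442 = 715.40 s.

715 s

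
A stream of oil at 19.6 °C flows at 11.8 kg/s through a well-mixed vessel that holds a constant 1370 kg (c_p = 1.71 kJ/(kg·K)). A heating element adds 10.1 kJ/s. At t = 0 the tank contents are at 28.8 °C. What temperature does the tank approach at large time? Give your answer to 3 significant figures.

20.1 °C

Heat balance on the well-mixed liquid: M c_p dT/dt = ṁ c_p (T_in − T) + 10.1.
At steady state dT/dt = 0 ⇒ T_ss = T_in + Q̇/(ṁ c_p) = 19.6 + 10.1/(11.8·1.71) = 20.101 °C.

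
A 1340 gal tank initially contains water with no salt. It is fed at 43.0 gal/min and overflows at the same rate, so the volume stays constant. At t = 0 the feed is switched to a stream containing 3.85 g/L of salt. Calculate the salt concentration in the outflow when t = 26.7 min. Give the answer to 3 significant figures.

2.22 g/L

Species balance on the tank: V dC/dt = Q(C_in − C).
Rewrite as dC/dt + C/τ = C_in/τ, τ = V/Q = 31.163 min.
Integrating: C(t) = C_in + (C₀ − C_in) e^(−t/τ).
C(26.7) = 3.85 + (0 − 3.85)·e^(−26.7/31.163) = 3.85 + (-3.8500)·0.42452 = 2.2156 g/L.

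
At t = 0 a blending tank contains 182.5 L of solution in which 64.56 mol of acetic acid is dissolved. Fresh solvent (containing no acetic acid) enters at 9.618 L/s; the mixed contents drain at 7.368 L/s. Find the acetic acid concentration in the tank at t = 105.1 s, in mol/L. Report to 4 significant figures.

Let m(t) be the amount of acetic acid. Volume: V(t) = V₀ + (Q_in − Q_out) t = 182.5 + 2.25000 t; V(105.1) = 418.975 L.
No acetic acid enters, so dm/dt = −Q_out · (m/V).
Separate: dm/m = −Q_out dt/V(t) ⇒ ln(m/m₀) = −(Q_out/(Q_in−Q_out)) ln(V/V₀).
m = m₀ (V₀/V)^(Q_out/(Q_in−Q_out)) = 64.56 × (182.5/418.975)^(3.27467) = 4.24672 mol.
C = m/V = 4.24672/418.975 = 0.0101360 mol/L.

0.01014 mol/L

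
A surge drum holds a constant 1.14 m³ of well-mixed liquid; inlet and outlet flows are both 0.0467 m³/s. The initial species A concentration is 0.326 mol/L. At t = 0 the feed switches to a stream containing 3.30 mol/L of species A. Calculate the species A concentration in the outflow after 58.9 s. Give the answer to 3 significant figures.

Mass balance on the solute (V constant): V dC/dt = Q(C_in − C).
Rewrite as dC/dt + C/τ = C_in/τ, τ = V/Q = 24.411 s.
This is linear first-order; C(t) = C_in + (C₀ − C_in) e^(−t/τ).
C(58.9) = 3.30 + (0.326 − 3.30)·e^(−58.9/24.411) = 3.30 + (-2.9740)·0.089561 = 3.0336 mol/L.

3.03 mol/L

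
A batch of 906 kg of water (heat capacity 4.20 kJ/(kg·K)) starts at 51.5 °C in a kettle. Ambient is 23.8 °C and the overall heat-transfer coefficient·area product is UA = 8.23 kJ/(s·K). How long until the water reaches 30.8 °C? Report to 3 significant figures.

636 s

M c_p dT/dt = −UA(T − T_amb).
τ = M c_p/UA = 462.36 s; T_ss = T_amb = 23.800 °C.
T(t) = T_ss + (T₀ − T_ss)e^(−t/τ); set T = 30.8:
t = −τ ln[(T − T_ss)/(T₀ − T_ss)] = −462.36 · ln(0.25271) = 635.98 s.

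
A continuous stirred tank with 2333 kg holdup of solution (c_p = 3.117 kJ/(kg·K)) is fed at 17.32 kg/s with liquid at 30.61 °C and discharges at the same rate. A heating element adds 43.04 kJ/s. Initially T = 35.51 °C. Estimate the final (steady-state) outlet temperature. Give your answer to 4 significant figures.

31.41 °C

M c_p dT/dt = ṁ c_p (T_in − T) + Q̇.
At steady state dT/dt = 0 ⇒ T_ss = T_in + Q̇/(ṁ c_p) = 30.61 + 43.04/(17.32·3.117) = 31.4072 °C.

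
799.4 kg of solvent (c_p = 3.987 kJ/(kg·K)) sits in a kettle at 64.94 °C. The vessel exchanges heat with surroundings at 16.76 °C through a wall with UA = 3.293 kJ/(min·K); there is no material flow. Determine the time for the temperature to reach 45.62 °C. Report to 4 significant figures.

Energy balance: M c_p dT/dt = −UA(T − T_amb).
τ = M c_p/UA = 967.874 min; T_ss = T_amb = 16.7600 °C.
T(t) = T_ss + (T₀ − T_ss)e^(−t/τ); set T = 45.62:
t = −τ ln[(T − T_ss)/(T₀ − T_ss)] = −967.874 · ln(0.599004) = 496.023 min.

496.0 min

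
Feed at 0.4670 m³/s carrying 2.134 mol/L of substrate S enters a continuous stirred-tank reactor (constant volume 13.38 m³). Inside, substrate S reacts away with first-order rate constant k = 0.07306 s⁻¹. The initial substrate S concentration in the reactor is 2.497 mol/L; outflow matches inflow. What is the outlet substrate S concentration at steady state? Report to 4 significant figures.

Accumulation = in − out − consumed: V dC/dt = Q C_in − Q C − k V C.
Steady state (dC/dt = 0): C_ss = Q C_in/(Q + kV) = C_in/(1 + kV/Q).
C_ss = 0.4670·2.134/(0.4670 + 0.07306·13.38) = 0.996578/1.44454 = 0.689892 mol/L.

0.6899 mol/L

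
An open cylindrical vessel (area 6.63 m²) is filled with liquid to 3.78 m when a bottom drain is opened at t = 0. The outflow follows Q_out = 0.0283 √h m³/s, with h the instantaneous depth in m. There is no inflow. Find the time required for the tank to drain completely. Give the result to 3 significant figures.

A dh/dt = −Q_out = −0.0283 √h.
Separate and integrate: 2(√h − √h₀) = −(0.0283/A) t.
Tank is empty when √h = 0: t_empty = 2A√h₀/0.0283.
t_empty = 2·6.63·√3.78/0.0283 = 13.260·1.9442/0.0283 = 910.97 s.

911 s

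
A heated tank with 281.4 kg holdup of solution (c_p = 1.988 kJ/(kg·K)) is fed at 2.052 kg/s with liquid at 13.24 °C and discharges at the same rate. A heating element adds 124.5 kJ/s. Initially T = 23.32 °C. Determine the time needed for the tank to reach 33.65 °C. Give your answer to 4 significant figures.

96.54 s

Unsteady energy balance on the tank contents: M c_p dT/dt = ṁ c_p (T_in − T) + 124.5.
τ = M/ṁ = 137.135 s; T_ss = T_in + Q̇/(ṁ c_p) = 43.7594 °C.
T(t) = T_ss + (T₀ − T_ss) e^(−t/τ). Set T = 33.65:
e^(−t/τ) = (33.65 − 43.7594)/(23.32 − 43.7594) = 0.494603
t = −137.135 · ln(0.494603) = 96.5427 s.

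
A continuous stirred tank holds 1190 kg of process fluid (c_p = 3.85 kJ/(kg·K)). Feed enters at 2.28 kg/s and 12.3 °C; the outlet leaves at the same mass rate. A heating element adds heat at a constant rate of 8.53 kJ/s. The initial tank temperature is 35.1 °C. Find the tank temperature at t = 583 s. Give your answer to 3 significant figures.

20.4 °C

M c_p dT/dt = ṁ c_p (T_in − T) + Q̇.
τ = M/ṁ = 521.93 s; T_ss = T_in + Q̇/(ṁ c_p) = 12.3 + 8.53/(2.28·3.85) = 13.272 °C.
T approaches T_ss exponentially: T(t) = T_ss + (T₀ − T_ss) e^(−t/τ).
T(583) = 13.272 + (21.828)·e^(−583/521.93) = 13.272 + (21.828)·0.32726 = 20.415 °C.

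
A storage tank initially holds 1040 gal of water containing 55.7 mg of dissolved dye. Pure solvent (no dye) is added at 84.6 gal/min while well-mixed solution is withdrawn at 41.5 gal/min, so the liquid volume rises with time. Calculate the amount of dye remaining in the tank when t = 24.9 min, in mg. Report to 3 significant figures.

Let m(t) be the amount of dye. Volume: V(t) = V₀ + (Q_in − Q_out) t = 1040 + 43.100 t; V(24.9) = 2113.2 gal.
Species balance (pure solvent in): dm/dt = −Q_out · m/V(t).
dm/m = −Q_out dt/(V₀ + 43.100 t); integrating gives ln(m/m₀) = −(Q_out/(Q_in−Q_out)) ln(V/V₀).
m = m₀ (V₀/V)^(Q_out/(Q_in−Q_out)) = 55.7 × (1040/2113.2)^(0.96288) = 28.144 mg.

28.1 mg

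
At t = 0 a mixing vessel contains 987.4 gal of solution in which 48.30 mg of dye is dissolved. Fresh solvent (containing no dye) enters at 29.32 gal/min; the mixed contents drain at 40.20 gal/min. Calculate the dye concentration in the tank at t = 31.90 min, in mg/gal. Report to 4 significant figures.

0.01523 mg/gal

Let m(t) be the amount of dye. Volume: V(t) = V₀ + (Q_in − Q_out) t = 987.4 − 10.8800 t; V(31.90) = 640.328 gal.
No dye enters, so dm/dt = −Q_out · (m/V).
Separate: dm/m = −Q_out dt/V(t) ⇒ ln(m/m₀) = −(Q_out/(Q_in−Q_out)) ln(V/V₀).
m = m₀ (V₀/V)^(Q_out/(Q_in−Q_out)) = 48.30 × (987.4/640.328)^(-3.69485) = 9.74945 mg.
C = m/V = 9.74945/640.328 = 0.0152257 mg/gal.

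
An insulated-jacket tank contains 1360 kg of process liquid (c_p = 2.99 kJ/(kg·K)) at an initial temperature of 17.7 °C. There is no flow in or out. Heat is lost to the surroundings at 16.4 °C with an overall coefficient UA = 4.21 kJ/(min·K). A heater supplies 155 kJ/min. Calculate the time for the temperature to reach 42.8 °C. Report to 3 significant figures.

1180 min

Lumped-capacitance energy balance: M c_p dT/dt = UA(T_amb − T) + Q̇.
τ = M c_p/UA = 965.89 min; T_ss = T_amb + Q̇/UA = 16.4 + 155/4.21 = 53.217 °C.
T(t) = T_ss + (T₀ − T_ss)e^(−t/τ); set T = 42.8:
t = −τ ln[(T − T_ss)/(T₀ − T_ss)] = −965.89 · ln(0.29330) = 1184.7 min.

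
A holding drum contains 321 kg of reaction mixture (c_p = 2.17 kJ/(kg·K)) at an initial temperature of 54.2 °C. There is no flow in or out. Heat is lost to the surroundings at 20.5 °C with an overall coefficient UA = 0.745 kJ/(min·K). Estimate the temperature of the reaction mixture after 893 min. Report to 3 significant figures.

Lumped-capacitance energy balance: M c_p dT/dt = UA(T_amb − T).
dT/dt = (T_ss − T)/τ with T_ss = T_amb = 20.500 °C, τ = M c_p/UA = 321·2.17/0.745 = 934.99 min.
T approaches T_ss exponentially: T(t) = T_ss + (T₀ − T_ss) e^(−t/τ).
T(893) = 20.500 + (33.700)·0.38478 = 33.467 °C.

33.5 °C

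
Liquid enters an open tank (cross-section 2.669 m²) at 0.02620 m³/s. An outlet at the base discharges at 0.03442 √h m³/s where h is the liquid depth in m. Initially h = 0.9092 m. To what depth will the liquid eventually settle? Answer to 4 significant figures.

Level balance: A dh/dt = 0.02620 − 0.03442 √h. Setting dh/dt = 0:
Q_in = 0.03442 √h_ss ⇒ √h_ss = 0.02620/0.03442 = 0.761185.
h_ss = 0.761185² = 0.579403 m. (Since h₀ = 0.9092 m > h_ss, the level will fall toward this value.)

0.5794 m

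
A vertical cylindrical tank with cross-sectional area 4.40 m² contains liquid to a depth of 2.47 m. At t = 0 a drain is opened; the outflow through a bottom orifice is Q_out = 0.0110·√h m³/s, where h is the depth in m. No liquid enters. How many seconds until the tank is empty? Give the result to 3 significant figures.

1260 s

A dh/dt = −Q_out = −0.0110 √h.
This is separable: 2 d(√h)/dt = −0.0110/A, so √h = √h₀ − (0.0110/(2A)) t.
Tank is empty when √h = 0: t_empty = 2A√h₀/0.0110.
t_empty = 2·4.40·√2.47/0.0110 = 8.8000·1.5716/0.0110 = 1257.3 s.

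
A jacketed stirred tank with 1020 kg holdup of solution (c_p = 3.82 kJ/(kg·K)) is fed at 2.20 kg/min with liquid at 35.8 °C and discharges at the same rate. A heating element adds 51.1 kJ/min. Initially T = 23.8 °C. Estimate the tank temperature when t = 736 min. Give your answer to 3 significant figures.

38.2 °C

Unsteady energy balance on the tank contents: M c_p dT/dt = ṁ c_p (T_in − T) + 51.1.
τ = M/ṁ = 463.64 min; T_ss = T_in + Q̇/(ṁ c_p) = 35.8 + 51.1/(2.20·3.82) = 41.880 °C.
T approaches T_ss exponentially: T(t) = T_ss + (T₀ − T_ss) e^(−t/τ).
T(736) = 41.880 + (-18.080)·e^(−736/463.64) = 41.880 + (-18.080)·0.20445 = 38.184 °C.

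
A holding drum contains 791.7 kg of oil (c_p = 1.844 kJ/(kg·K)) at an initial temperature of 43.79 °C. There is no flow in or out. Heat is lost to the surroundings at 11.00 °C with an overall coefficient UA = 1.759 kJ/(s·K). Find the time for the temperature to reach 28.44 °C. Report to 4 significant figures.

524.0 s

Heat balance on the well-mixed liquid: M c_p dT/dt = −UA(T − T_amb).
τ = M c_p/UA = 829.957 s; T_ss = T_amb = 11.0000 °C.
T(t) = T_ss + (T₀ − T_ss)e^(−t/τ); set T = 28.44:
t = −τ ln[(T − T_ss)/(T₀ − T_ss)] = −829.957 · ln(0.531869) = 523.999 s.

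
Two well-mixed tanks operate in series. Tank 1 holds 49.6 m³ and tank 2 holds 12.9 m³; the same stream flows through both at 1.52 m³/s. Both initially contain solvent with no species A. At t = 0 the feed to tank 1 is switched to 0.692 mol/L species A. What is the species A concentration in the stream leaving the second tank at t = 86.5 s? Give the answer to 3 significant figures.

Each tank obeys Vᵢ dCᵢ/dt = Q(Cᵢ₋₁ − Cᵢ), so τᵢ = Vᵢ/Q.
τ₁ = 49.6/1.52 = 32.632 s; τ₂ = 12.9/1.52 = 8.4868 s.
Tank 1: C₁ = C_in(1 − e^(−t/τ₁)). Tank 2 (τ₁ ≠ τ₂): C₂ = C_in[1 − (τ₁ e^(−t/τ₁) − τ₂ e^(−t/τ₂))/(τ₁ − τ₂)].
At t = 86.5: e^(−t/τ₁) = 0.070594, e^(−t/τ₂) = 3.7460e-05.
C₂ = 0.692·[1 − (32.632·0.070594 − 8.4868·3.7460e-05)/(24.145)] = 0.692·0.90461 = 0.62599 mol/L.

0.626 mol/L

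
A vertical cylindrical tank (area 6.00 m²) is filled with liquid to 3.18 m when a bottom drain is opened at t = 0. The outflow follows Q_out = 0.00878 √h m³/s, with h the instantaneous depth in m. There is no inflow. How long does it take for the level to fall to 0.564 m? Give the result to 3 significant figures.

With no inflow, A dh/dt = −0.00878 √h.
This is separable: 2 d(√h)/dt = −0.00878/A, so √h = √h₀ − (0.00878/(2A)) t.
t = 2A(√h₀ − √h)/0.00878 = 2·6.00·(√3.18 − √0.564)/0.00878
  = 12.000 × (1.7833 − 0.75100) / 0.00878 = 1410.8 s.

1410 s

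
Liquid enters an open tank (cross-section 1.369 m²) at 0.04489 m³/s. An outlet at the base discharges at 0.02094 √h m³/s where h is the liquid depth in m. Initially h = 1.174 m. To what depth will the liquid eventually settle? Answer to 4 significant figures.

Unsteady balance on liquid volume: A dh/dt = Q_in − 0.02094 √h. At steady state dh/dt = 0:
Q_in = 0.02094 √h_ss ⇒ √h_ss = 0.04489/0.02094 = 2.14374.
h_ss = 2.14374² = 4.59564 m. (Since h₀ = 1.174 m < h_ss, the level will rise toward this value.)

4.596 m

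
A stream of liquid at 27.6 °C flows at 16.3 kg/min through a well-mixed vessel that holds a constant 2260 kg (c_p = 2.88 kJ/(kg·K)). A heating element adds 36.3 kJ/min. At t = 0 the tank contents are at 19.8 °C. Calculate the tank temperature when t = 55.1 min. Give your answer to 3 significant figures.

22.6 °C

M c_p dT/dt = ṁ c_p (T_in − T) + Q̇.
τ = M/ṁ = 138.65 min; T_ss = T_in + Q̇/(ṁ c_p) = 27.6 + 36.3/(16.3·2.88) = 28.373 °C.
Integrating: T(t) = T_ss + (T₀ − T_ss) e^(−t/τ).
T(55.1) = 28.373 + (-8.5733)·e^(−55.1/138.65) = 28.373 + (-8.5733)·0.67206 = 22.611 °C.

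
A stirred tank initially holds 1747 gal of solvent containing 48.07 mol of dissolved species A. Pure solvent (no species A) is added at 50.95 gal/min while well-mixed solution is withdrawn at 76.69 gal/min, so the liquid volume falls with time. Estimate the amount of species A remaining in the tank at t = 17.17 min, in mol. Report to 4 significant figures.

Total volume: dV/dt = Q_in − Q_out = -25.7400 gal/min, so V(t) = 1747 − 25.7400 t and V(17.17) = 1305.04 gal.
No species A enters, so dm/dt = −Q_out · (m/V).
Separate: dm/m = −Q_out dt/V(t) ⇒ ln(m/m₀) = −(Q_out/(Q_in−Q_out)) ln(V/V₀).
m = m₀ (V₀/V)^(Q_out/(Q_in−Q_out)) = 48.07 × (1747/1305.04)^(-2.97941) = 20.1595 mol.

20.16 mol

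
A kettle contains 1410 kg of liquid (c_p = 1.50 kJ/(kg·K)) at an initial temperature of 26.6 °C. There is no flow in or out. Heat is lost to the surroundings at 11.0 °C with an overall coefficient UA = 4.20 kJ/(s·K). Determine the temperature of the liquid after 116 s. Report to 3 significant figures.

Lumped-capacitance energy balance: M c_p dT/dt = UA(T_amb − T).
dT/dt = (T_ss − T)/τ with T_ss = T_amb = 11.000 °C, τ = M c_p/UA = 1410·1.50/4.20 = 503.57 s.
Solution: T(t) = T_ss + (T₀ − T_ss) e^(−t/τ).
T(116) = 11.000 + (15.600)·0.79425 = 23.390 °C.

23.4 °C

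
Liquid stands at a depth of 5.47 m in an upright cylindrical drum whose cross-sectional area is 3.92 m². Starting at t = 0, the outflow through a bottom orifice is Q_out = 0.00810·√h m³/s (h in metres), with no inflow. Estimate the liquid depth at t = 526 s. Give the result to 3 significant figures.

With no inflow, A dh/dt = −0.00810 √h.
This is separable: 2 d(√h)/dt = −0.00810/A, so √h = √h₀ − (0.00810/(2A)) t.
√h = √5.47 − 0.00810·526/(2·3.92) = 2.3388 − 0.54344 = 1.7954.
h = 1.7954² = 3.2233 m.

3.22 m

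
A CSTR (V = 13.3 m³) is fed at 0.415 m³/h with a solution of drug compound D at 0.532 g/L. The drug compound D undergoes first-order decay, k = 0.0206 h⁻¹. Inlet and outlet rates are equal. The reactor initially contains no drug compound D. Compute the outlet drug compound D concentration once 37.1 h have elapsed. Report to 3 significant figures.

0.274 g/L

Species balance: V dC/dt = Q C_in − Q C − k V C.
This is linear with rate a = Q/V + k = 0.051803 h⁻¹.
C_ss = Q C_in/(Q + kV) = 0.32044 g/L; C(t) = C_ss + (C₀ − C_ss) e^(−a t).
C(37.1) = 0.32044 + (-0.32044)·e^(−0.051803·37.1) = 0.32044 + (-0.32044)·0.14633 = 0.27355 g/L.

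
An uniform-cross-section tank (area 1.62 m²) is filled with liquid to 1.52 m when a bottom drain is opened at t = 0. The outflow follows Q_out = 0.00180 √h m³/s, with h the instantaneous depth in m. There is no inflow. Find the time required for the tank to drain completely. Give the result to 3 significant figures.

2220 s

A dh/dt = −Q_out = −0.00180 √h.
∫ h^(−1/2) dh = −(0.00180/A) ∫ dt, giving 2√h = 2√h₀ − (0.00180/A) t.
Set h = 0: 2√h₀ = (0.00180/A) t_empty ⇒ t_empty = 2A√h₀/0.00180.
t_empty = 2·1.62·√1.52/0.00180 = 3.2400·1.2329/0.00180 = 2219.2 s.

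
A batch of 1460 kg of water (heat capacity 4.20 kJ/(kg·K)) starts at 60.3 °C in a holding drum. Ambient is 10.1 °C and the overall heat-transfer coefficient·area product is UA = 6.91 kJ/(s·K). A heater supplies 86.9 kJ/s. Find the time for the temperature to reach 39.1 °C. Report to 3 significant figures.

M c_p dT/dt = −UA(T − T_amb) + Q̇.
τ = M c_p/UA = 887.41 s; T_ss = T_amb + Q̇/UA = 10.1 + 86.9/6.91 = 22.676 °C.
T(t) = T_ss + (T₀ − T_ss)e^(−t/τ); set T = 39.1:
t = −τ ln[(T − T_ss)/(T₀ − T_ss)] = −887.41 · ln(0.43653) = 735.57 s.

736 s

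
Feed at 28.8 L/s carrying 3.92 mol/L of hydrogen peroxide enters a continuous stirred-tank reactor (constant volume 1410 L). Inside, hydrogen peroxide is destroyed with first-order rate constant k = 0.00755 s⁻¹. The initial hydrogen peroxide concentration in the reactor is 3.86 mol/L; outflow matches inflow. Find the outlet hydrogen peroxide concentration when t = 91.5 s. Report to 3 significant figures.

V dC/dt = Q(C_in − C) − k V C.
dC/dt = (Q/V) C_in − (Q/V + k) C; effective rate a = Q/V + k = 0.020426 + 0.00755 = 0.027976 s⁻¹.
C_ss = Q C_in/(Q + kV) = 2.8621 mol/L; C(t) = C_ss + (C₀ − C_ss) e^(−a t).
C(91.5) = 2.8621 + (0.99792)·e^(−0.027976·91.5) = 2.8621 + (0.99792)·0.077323 = 2.9392 mol/L.

2.94 mol/L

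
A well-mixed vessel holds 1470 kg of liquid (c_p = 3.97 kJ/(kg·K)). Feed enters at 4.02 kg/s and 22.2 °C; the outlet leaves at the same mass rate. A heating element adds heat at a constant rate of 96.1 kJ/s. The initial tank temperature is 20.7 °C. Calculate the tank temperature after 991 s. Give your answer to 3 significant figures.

27.7 °C

M c_p dT/dt = ṁ c_p (T_in − T) + Q̇.
τ = M/ṁ = 365.67 s; T_ss = T_in + Q̇/(ṁ c_p) = 22.2 + 96.1/(4.02·3.97) = 28.222 °C.
This is linear first-order; T(t) = T_ss + (T₀ − T_ss) e^(−t/τ).
T(991) = 28.222 + (-7.5215)·e^(−991/365.67) = 28.222 + (-7.5215)·0.066531 = 27.721 °C.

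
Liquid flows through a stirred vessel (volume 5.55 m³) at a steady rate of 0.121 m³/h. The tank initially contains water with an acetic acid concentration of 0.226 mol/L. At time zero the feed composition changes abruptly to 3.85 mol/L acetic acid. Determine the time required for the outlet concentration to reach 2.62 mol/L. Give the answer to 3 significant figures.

49.6 h

Unsteady species balance (constant V, well mixed): V dC/dt = Q(C_in − C), so τ = V/Q = 45.868 h.
C(t) = C_in + (C₀ − C_in) e^(−t/τ). Set C = 2.62 and solve for t:
e^(−t/τ) = (C − C_in)/(C₀ − C_in) = (2.62 − 3.85)/(0.226 − 3.85) = 0.33940
t = −τ ln(…) = 45.868 × 1.0806 = 49.563 h.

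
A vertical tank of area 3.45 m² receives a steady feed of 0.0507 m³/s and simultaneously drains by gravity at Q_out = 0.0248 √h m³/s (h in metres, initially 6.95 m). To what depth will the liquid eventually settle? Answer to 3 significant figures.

4.18 m

A dh/dt = Q_in − 0.0248 √h. Steady state requires inflow = outflow:
Q_in = 0.0248 √h_ss ⇒ √h_ss = 0.0507/0.0248 = 2.0444.
h_ss = 2.0444² = 4.1794 m. (Since h₀ = 6.95 m > h_ss, the level will fall toward this value.)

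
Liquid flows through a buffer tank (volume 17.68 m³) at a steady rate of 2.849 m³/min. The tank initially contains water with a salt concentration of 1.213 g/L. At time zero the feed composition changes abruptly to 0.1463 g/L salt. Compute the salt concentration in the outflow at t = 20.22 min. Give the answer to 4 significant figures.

Accumulation = in − out for the solute gives V dC/dt = Q(C_in − C).
Time constant τ = V/Q = 17.68/2.849 = 6.20569 min.
Solution: C(t) = C_in + (C₀ − C_in) e^(−t/τ).
C(20.22) = 0.1463 + (1.213 − 0.1463)·e^(−20.22/6.20569) = 0.1463 + (1.06670)·0.0384536 = 0.187318 g/L.

0.1873 g/L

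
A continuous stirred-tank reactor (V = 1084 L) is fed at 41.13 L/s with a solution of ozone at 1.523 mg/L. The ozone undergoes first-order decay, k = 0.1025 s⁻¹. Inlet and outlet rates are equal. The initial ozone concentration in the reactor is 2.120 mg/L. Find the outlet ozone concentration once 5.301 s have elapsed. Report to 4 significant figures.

1.223 mg/L

V dC/dt = Q(C_in − C) − k V C.
dC/dt = (Q/V) C_in − (Q/V + k) C; effective rate a = Q/V + k = 0.0379428 + 0.1025 = 0.140443 s⁻¹.
C_ss = Q C_in/(Q + kV) = 0.411462 mg/L; C(t) = C_ss + (C₀ − C_ss) e^(−a t).
C(5.301) = 0.411462 + (1.70854)·e^(−0.140443·5.301) = 0.411462 + (1.70854)·0.474978 = 1.22298 mg/L.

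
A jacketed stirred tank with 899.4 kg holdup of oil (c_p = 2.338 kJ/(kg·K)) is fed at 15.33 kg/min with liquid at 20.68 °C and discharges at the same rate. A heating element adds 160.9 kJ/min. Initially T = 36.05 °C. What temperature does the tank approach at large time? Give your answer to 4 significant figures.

25.17 °C

M c_p dT/dt = ṁ c_p (T_in − T) + Q̇.
At steady state dT/dt = 0 ⇒ T_ss = T_in + Q̇/(ṁ c_p) = 20.68 + 160.9/(15.33·2.338) = 25.1692 °C.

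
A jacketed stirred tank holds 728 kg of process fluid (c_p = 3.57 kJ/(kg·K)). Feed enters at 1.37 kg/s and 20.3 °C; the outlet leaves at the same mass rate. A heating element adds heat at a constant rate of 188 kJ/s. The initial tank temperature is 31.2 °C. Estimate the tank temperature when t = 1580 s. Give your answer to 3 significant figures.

M c_p dT/dt = ṁ c_p (T_in − T) + Q̇.
Rearrange: dT/dt = (T_ss − T)/τ with τ = M/ṁ = 531.39 s and T_ss = T_in + Q̇/(ṁ c_p) = 58.739 °C.
Integrating: T(t) = T_ss + (T₀ − T_ss) e^(−t/τ).
T(1580) = 58.739 + (-27.539)·e^(−1580/531.39) = 58.739 + (-27.539)·0.051132 = 57.331 °C.

57.3 °C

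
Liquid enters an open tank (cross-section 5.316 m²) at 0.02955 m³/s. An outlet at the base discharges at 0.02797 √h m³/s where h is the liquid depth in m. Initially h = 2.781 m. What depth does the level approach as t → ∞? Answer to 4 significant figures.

Level balance: A dh/dt = 0.02955 − 0.02797 √h. Setting dh/dt = 0:
Q_in = 0.02797 √h_ss ⇒ √h_ss = 0.02955/0.02797 = 1.05649.
h_ss = 1.05649² = 1.11617 m. (Since h₀ = 2.781 m > h_ss, the level will fall toward this value.)

1.116 m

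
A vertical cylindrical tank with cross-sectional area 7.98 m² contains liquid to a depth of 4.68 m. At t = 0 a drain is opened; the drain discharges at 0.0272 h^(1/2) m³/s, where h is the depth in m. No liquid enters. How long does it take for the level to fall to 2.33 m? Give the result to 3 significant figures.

A dh/dt = −Q_out = −0.0272 √h.
This is separable: 2 d(√h)/dt = −0.0272/A, so √h = √h₀ − (0.0272/(2A)) t.
t = 2A(√h₀ − √h)/0.0272 = 2·7.98·(√4.68 − √2.33)/0.0272
  = 15.960 × (2.1633 − 1.5264) / 0.0272 = 373.71 s.

374 s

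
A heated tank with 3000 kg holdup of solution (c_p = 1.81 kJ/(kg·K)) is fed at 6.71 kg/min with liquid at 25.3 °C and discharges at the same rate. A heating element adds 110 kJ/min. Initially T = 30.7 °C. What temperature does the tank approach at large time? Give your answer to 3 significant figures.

First-law balance (no shaft work): M c_p dT/dt = ṁ c_p (T_in − T) + 110.
At steady state dT/dt = 0 ⇒ T_ss = T_in + Q̇/(ṁ c_p) = 25.3 + 110/(6.71·1.81) = 34.357 °C.

34.4 °C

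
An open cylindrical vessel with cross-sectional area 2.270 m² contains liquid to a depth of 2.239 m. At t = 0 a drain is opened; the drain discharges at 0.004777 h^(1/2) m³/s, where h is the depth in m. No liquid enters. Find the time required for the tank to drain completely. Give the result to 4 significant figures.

With no inflow, A dh/dt = −0.004777 √h.
∫ h^(−1/2) dh = −(0.004777/A) ∫ dt, giving 2√h = 2√h₀ − (0.004777/A) t.
Tank is empty when √h = 0: t_empty = 2A√h₀/0.004777.
t_empty = 2·2.270·√2.239/0.004777 = 4.54000·1.49633/0.004777 = 1422.09 s.

1422 s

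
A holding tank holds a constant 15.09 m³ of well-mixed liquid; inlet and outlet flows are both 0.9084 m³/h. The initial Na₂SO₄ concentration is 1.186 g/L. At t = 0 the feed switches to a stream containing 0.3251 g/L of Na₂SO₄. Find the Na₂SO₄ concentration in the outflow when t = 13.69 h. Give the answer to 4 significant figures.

0.7027 g/L

Mass balance on the solute (V constant): V dC/dt = Q(C_in − C).
Rewrite as dC/dt + C/τ = C_in/τ, τ = V/Q = 16.6116 h.
Integrating: C(t) = C_in + (C₀ − C_in) e^(−t/τ).
C(13.69) = 0.3251 + (1.186 − 0.3251)·e^(−13.69/16.6116) = 0.3251 + (0.860900)·0.438620 = 0.702708 g/L.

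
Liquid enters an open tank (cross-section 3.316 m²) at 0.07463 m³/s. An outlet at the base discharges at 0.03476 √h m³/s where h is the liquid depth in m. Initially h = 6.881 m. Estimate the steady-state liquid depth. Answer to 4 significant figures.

4.610 m

Unsteady balance on liquid volume: A dh/dt = Q_in − 0.03476 √h. At steady state dh/dt = 0:
Q_in = 0.03476 √h_ss ⇒ √h_ss = 0.07463/0.03476 = 2.14701.
h_ss = 2.14701² = 4.60964 m. (Since h₀ = 6.881 m > h_ss, the level will fall toward this value.)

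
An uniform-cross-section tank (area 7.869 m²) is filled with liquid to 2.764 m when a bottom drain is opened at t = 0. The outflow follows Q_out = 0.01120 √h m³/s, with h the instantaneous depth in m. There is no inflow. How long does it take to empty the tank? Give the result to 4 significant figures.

2336 s

With no inflow, A dh/dt = −0.01120 √h.
∫ h^(−1/2) dh = −(0.01120/A) ∫ dt, giving 2√h = 2√h₀ − (0.01120/A) t.
Set h = 0: 2√h₀ = (0.01120/A) t_empty ⇒ t_empty = 2A√h₀/0.01120.
t_empty = 2·7.869·√2.764/0.01120 = 15.7380·1.66253/0.01120 = 2336.15 s.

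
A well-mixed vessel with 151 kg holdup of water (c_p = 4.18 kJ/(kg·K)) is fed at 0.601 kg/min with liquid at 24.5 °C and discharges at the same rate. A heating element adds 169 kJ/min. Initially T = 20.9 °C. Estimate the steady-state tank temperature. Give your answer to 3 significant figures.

Unsteady energy balance on the tank contents: M c_p dT/dt = ṁ c_p (T_in − T) + 169.
At steady state dT/dt = 0 ⇒ T_ss = T_in + Q̇/(ṁ c_p) = 24.5 + 169/(0.601·4.18) = 91.772 °C.

91.8 °C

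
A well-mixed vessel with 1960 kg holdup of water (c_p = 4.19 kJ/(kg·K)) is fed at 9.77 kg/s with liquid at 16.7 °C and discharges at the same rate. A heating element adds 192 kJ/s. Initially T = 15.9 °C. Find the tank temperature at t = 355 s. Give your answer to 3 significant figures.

Unsteady energy balance on the tank contents: M c_p dT/dt = ṁ c_p (T_in − T) + 192.
τ = M/ṁ = 200.61 s; T_ss = T_in + Q̇/(ṁ c_p) = 16.7 + 192/(9.77·4.19) = 21.390 °C.
Integrating: T(t) = T_ss + (T₀ − T_ss) e^(−t/τ).
T(355) = 21.390 + (-5.4902)·e^(−355/200.61) = 21.390 + (-5.4902)·0.17041 = 20.455 °C.

20.5 °C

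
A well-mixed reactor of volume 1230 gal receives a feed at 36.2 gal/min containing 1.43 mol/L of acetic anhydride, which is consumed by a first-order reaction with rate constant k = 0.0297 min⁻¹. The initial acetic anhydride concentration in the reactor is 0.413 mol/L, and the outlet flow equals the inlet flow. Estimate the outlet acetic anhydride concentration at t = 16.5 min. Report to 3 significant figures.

0.599 mol/L

Accumulation = in − out − consumed: V dC/dt = Q C_in − Q C − k V C.
This is linear with rate a = Q/V + k = 0.059131 min⁻¹.
C_ss = Q C_in/(Q + kV) = 0.71175 mol/L; C(t) = C_ss + (C₀ − C_ss) e^(−a t).
C(16.5) = 0.71175 + (-0.29875)·e^(−0.059131·16.5) = 0.71175 + (-0.29875)·0.37694 = 0.59914 mol/L.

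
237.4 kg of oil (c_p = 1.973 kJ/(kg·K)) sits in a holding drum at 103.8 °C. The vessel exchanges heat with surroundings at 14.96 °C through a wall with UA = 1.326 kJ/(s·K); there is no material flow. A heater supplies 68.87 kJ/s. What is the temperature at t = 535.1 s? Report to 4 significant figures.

M c_p dT/dt = −UA(T − T_amb) + Q̇.
dT/dt = (T_ss − T)/τ with T_ss = T_amb + Q̇/UA = 14.96 + 68.87/1.326 = 66.8982 °C, τ = M c_p/UA = 237.4·1.973/1.326 = 353.235 s.
Solution: T(t) = T_ss + (T₀ − T_ss) e^(−t/τ).
T(535.1) = 66.8982 + (36.9018)·0.219840 = 75.0107 °C.

75.01 °C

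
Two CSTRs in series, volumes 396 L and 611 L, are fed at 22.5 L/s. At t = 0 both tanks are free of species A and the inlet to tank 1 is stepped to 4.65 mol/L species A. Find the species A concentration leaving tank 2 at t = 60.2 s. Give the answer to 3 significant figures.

3.49 mol/L

Species balance on tank i: dCᵢ/dt = (Cᵢ₋₁ − Cᵢ)/τᵢ with τᵢ = Vᵢ/Q.
τ₁ = 396/22.5 = 17.600 s; τ₂ = 611/22.5 = 27.156 s.
Solving the cascade with C₁(0)=C₂(0)=0 gives C₂(t) = C_in[1 − (τ₁ e^(−t/τ₁) − τ₂ e^(−t/τ₂))/(τ₁ − τ₂)].
At t = 60.2: e^(−t/τ₁) = 0.032698, e^(−t/τ₂) = 0.10895.
C₂ = 4.65·[1 − (17.600·0.032698 − 27.156·0.10895)/(-9.5556)] = 4.65·0.75060 = 3.4903 mol/L.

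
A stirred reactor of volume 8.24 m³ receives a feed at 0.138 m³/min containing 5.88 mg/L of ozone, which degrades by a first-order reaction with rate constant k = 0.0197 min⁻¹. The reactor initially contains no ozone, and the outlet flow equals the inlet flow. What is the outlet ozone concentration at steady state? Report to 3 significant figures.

2.70 mg/L

V dC/dt = Q(C_in − C) − k V C.
Steady state (dC/dt = 0): C_ss = Q C_in/(Q + kV) = C_in/(1 + kV/Q).
C_ss = 0.138·5.88/(0.138 + 0.0197·8.24) = 0.81144/0.30033 = 2.7018 mg/L.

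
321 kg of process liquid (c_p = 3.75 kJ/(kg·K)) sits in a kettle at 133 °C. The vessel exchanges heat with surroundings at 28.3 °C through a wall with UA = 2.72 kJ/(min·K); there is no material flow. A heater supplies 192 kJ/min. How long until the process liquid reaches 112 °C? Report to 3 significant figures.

M c_p dT/dt = −UA(T − T_amb) + Q̇.
τ = M c_p/UA = 442.56 min; T_ss = T_amb + Q̇/UA = 28.3 + 192/2.72 = 98.888 °C.
T(t) = T_ss + (T₀ − T_ss)e^(−t/τ); set T = 112:
t = −τ ln[(T − T_ss)/(T₀ − T_ss)] = −442.56 · ln(0.38438) = 423.14 min.

423 min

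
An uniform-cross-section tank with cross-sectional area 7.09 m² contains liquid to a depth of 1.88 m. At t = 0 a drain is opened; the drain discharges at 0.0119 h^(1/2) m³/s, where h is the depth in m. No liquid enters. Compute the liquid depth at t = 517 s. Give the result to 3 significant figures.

A dh/dt = −Q_out = −0.0119 √h.
Separate and integrate: 2(√h − √h₀) = −(0.0119/A) t.
√h = √1.88 − 0.0119·517/(2·7.09) = 1.3711 − 0.43387 = 0.93726.
h = 0.93726² = 0.87845 m.

0.878 m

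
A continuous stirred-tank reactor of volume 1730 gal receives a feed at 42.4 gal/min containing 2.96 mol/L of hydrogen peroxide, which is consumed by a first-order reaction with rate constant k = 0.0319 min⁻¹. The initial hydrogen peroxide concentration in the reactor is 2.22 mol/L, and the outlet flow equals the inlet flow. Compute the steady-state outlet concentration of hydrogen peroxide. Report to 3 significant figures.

1.29 mol/L

Accumulation = in − out − consumed: V dC/dt = Q C_in − Q C − k V C.
Steady state (dC/dt = 0): C_ss = Q C_in/(Q + kV) = C_in/(1 + kV/Q).
C_ss = 42.4·2.96/(42.4 + 0.0319·1730) = 125.50/97.587 = 1.2861 mol/L.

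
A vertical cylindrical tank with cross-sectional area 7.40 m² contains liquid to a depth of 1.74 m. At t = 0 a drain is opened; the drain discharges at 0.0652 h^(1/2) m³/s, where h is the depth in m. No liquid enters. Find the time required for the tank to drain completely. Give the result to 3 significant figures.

299 s

With no inflow, A dh/dt = −0.0652 √h.
Separate and integrate: 2(√h − √h₀) = −(0.0652/A) t.
Tank is empty when √h = 0: t_empty = 2A√h₀/0.0652.
t_empty = 2·7.40·√1.74/0.0652 = 14.800·1.3191/0.0652 = 299.43 s.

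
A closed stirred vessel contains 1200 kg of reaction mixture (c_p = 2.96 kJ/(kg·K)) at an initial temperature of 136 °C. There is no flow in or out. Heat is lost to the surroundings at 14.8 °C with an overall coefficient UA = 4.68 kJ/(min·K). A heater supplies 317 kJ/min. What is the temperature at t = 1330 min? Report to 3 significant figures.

Lumped-capacitance energy balance: M c_p dT/dt = UA(T_amb − T) + Q̇.
dT/dt = (T_ss − T)/τ with T_ss = T_amb + Q̇/UA = 14.8 + 317/4.68 = 82.535 °C, τ = M c_p/UA = 1200·2.96/4.68 = 758.97 min.
Solution: T(t) = T_ss + (T₀ − T_ss) e^(−t/τ).
T(1330) = 82.535 + (53.465)·0.17336 = 91.804 °C.

91.8 °C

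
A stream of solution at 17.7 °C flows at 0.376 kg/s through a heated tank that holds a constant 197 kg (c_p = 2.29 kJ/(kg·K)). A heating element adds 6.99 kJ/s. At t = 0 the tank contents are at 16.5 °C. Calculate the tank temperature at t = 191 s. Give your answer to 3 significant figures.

First-law balance (no shaft work): M c_p dT/dt = ṁ c_p (T_in − T) + 6.99.
τ = M/ṁ = 523.94 s; T_ss = T_in + Q̇/(ṁ c_p) = 17.7 + 6.99/(0.376·2.29) = 25.818 °C.
This is linear first-order; T(t) = T_ss + (T₀ − T_ss) e^(−t/τ).
T(191) = 25.818 + (-9.3181)·e^(−191/523.94) = 25.818 + (-9.3181)·0.69451 = 19.347 °C.

19.3 °C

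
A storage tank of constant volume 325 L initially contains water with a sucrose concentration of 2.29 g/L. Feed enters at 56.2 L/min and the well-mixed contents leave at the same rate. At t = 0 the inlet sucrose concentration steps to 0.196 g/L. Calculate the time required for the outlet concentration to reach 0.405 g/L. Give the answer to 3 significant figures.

13.3 min

Mass balance on the solute (V constant): V dC/dt = Q(C_in − C), so τ = V/Q = 5.7829 min.
C(t) = C_in + (C₀ − C_in) e^(−t/τ). Set C = 0.405 and solve for t:
e^(−t/τ) = (C − C_in)/(C₀ − C_in) = (0.405 − 0.196)/(2.29 − 0.196) = 0.099809
t = −τ ln(…) = 5.7829 × 2.3045 = 13.327 min.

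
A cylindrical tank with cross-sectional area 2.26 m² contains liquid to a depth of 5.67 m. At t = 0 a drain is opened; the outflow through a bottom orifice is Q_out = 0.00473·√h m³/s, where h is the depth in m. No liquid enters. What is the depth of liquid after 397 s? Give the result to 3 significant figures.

3.86 m

With no inflow, A dh/dt = −0.00473 √h.
Separate and integrate: 2(√h − √h₀) = −(0.00473/A) t.
√h = √5.67 − 0.00473·397/(2·2.26) = 2.3812 − 0.41544 = 1.9657.
h = 1.9657² = 3.8641 m.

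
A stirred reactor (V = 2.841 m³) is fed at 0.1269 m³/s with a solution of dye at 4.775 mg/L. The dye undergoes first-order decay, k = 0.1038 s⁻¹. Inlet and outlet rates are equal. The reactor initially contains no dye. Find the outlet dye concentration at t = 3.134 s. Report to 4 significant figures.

0.5345 mg/L

Species balance: V dC/dt = Q C_in − Q C − k V C.
This is linear with rate a = Q/V + k = 0.148467 s⁻¹.
C_ss = Q C_in/(Q + kV) = 1.43659 mg/L; C(t) = C_ss + (C₀ − C_ss) e^(−a t).
C(3.134) = 1.43659 + (-1.43659)·e^(−0.148467·3.134) = 1.43659 + (-1.43659)·0.627949 = 0.534485 mg/L.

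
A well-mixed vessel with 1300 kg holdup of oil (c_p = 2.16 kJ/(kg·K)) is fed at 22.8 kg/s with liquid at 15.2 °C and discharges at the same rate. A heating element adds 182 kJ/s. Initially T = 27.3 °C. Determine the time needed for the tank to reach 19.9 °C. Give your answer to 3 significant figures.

121 s

M c_p dT/dt = ṁ c_p (T_in − T) + Q̇.
τ = M/ṁ = 57.018 s; T_ss = T_in + Q̇/(ṁ c_p) = 18.896 °C.
T(t) = T_ss + (T₀ − T_ss) e^(−t/τ). Set T = 19.9:
e^(−t/τ) = (19.9 − 18.896)/(27.3 − 18.896) = 0.11951
t = −57.018 · ln(0.11951) = 121.13 s.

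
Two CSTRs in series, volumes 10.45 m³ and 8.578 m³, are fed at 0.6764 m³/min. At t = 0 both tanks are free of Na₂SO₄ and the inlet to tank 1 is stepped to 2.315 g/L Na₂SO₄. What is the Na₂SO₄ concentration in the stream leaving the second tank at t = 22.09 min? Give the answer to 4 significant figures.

Each tank obeys Vᵢ dCᵢ/dt = Q(Cᵢ₋₁ − Cᵢ), so τᵢ = Vᵢ/Q.
τ₁ = 10.45/0.6764 = 15.4494 min; τ₂ = 8.578/0.6764 = 12.6818 min.
Solving the cascade with C₁(0)=C₂(0)=0 gives C₂(t) = C_in[1 − (τ₁ e^(−t/τ₁) − τ₂ e^(−t/τ₂))/(τ₁ − τ₂)].
At t = 22.09: e^(−t/τ₁) = 0.239351, e^(−t/τ₂) = 0.175194.
C₂ = 2.315·[1 − (15.4494·0.239351 − 12.6818·0.175194)/(2.76759)] = 2.315·0.466667 = 1.08033 g/L.

1.080 g/L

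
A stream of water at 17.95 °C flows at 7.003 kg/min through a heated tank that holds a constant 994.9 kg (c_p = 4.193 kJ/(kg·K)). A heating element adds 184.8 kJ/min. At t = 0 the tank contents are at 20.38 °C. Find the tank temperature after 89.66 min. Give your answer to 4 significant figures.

22.19 °C

M c_p dT/dt = ṁ c_p (T_in − T) + Q̇.
τ = M/ṁ = 142.068 min; T_ss = T_in + Q̇/(ṁ c_p) = 17.95 + 184.8/(7.003·4.193) = 24.2435 °C.
Integrating: T(t) = T_ss + (T₀ − T_ss) e^(−t/τ).
T(89.66) = 24.2435 + (-3.86351)·e^(−89.66/142.068) = 24.2435 + (-3.86351)·0.532002 = 22.1881 °C.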